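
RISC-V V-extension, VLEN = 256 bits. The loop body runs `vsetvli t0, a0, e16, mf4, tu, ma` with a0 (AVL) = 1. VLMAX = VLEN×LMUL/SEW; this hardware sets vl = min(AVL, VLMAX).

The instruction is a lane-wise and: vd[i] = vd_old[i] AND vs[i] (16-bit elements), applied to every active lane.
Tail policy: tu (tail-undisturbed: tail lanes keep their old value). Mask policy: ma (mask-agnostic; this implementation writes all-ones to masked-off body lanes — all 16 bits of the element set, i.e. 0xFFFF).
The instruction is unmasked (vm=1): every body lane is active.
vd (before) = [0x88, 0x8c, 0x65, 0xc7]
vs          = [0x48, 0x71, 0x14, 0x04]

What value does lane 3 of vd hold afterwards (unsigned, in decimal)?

vd[3] = 199

VLMAX = (256 × 1/4) / 16 = 4 lanes
AVL=1 ≤ VLMAX=4, so vl = 1
[0] and(0x88,0x48) = 0x08
[1] tail/keep = 0x8c
[2] tail/keep = 0x65
[3] tail/keep = 0xc7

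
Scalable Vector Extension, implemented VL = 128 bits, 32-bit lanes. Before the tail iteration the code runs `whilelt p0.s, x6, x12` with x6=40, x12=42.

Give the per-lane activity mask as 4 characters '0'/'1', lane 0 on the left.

predicate = 1100

lane count: 128 div 32 = 4
p0[j] = (40+j < 42); true for j=0..1 → 2 lanes set
bits (lane 0 leftmost): 1100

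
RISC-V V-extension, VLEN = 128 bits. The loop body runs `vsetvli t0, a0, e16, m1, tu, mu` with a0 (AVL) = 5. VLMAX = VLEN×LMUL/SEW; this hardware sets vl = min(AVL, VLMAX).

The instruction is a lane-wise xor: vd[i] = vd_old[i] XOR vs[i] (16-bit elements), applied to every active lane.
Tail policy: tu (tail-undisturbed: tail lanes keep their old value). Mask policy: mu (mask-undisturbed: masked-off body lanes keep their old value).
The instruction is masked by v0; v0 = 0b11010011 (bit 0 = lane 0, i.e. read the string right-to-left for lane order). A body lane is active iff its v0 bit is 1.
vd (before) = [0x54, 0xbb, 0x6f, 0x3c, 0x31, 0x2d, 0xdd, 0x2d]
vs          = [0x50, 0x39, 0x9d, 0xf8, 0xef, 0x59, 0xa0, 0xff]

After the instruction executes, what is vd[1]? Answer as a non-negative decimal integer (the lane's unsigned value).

vd[1] = 130

VLMAX = VLEN×LMUL/SEW = 128×1/16 = 8
vl ← min(5, 8) = 5
  i=0: xor(0x54,0x50) → 4
  i=1: xor(0xbb,0x39) → 130
  i=2: mask-off/keep → 111
  i=3: mask-off/keep → 60
  i=4: xor(0x31,0xef) → 222
  i=5: tail/keep → 45
  i=6: tail/keep → 221
  i=7: tail/keep → 45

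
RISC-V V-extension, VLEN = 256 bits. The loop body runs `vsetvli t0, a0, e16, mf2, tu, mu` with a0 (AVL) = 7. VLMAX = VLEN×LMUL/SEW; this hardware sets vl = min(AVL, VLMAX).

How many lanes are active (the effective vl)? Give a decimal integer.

vl = 7

lanes per group: 256·1/2/16 = 8
AVL=7 ≤ VLMAX=8, so vl = 7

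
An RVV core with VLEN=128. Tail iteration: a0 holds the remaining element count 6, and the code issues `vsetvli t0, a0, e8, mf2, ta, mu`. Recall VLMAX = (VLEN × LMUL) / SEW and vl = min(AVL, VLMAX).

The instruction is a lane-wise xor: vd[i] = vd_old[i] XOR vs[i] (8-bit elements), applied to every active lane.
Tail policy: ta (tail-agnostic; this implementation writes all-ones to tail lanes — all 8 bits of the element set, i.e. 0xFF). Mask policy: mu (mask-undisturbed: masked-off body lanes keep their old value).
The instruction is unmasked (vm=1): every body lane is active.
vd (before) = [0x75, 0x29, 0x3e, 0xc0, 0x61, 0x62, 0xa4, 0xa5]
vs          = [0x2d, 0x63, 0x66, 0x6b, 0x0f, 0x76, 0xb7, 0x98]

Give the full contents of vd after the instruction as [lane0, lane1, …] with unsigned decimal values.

VLMAX = VLEN×LMUL/SEW = 128×1/2/8 = 8
AVL=6 ≤ VLMAX=8, so vl = 6
lane  0: xor(0x75,0x2d) ⇒ 0x58
lane  1: xor(0x29,0x63) ⇒ 0x4a
lane  2: xor(0x3e,0x66) ⇒ 0x58
lane  3: xor(0xc0,0x6b) ⇒ 0xab
lane  4: xor(0x61,0x0f) ⇒ 0x6e
lane  5: xor(0x62,0x76) ⇒ 0x14
lane  6: tail/ones ⇒ 0xff
lane  7: tail/ones ⇒ 0xff

vd = [88, 74, 88, 171, 110, 20, 255, 255]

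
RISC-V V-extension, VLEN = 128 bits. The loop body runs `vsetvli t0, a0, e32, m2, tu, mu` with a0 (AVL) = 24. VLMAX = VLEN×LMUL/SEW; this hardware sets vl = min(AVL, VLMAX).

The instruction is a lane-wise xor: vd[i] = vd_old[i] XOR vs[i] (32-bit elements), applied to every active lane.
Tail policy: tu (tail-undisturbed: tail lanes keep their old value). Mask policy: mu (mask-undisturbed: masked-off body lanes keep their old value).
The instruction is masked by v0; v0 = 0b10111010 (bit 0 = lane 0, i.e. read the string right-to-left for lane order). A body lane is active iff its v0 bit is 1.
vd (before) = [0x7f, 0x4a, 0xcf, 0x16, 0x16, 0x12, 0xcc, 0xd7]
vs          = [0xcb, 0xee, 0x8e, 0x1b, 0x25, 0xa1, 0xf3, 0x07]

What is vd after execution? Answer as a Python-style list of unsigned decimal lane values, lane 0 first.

vd = [127, 164, 207, 13, 51, 179, 204, 208]

lanes per group: 128·2/32 = 8
AVL=24 > VLMAX=8, so vl = 8
vd[0] mask-off/keep -> 0x7f
vd[1] xor(0x4a,0xee) -> 0xa4
vd[2] mask-off/keep -> 0xcf
vd[3] xor(0x16,0x1b) -> 0x0d
vd[4] xor(0x16,0x25) -> 0x33
vd[5] xor(0x12,0xa1) -> 0xb3
vd[6] mask-off/keep -> 0xcc
vd[7] xor(0xd7,0x07) -> 0xd0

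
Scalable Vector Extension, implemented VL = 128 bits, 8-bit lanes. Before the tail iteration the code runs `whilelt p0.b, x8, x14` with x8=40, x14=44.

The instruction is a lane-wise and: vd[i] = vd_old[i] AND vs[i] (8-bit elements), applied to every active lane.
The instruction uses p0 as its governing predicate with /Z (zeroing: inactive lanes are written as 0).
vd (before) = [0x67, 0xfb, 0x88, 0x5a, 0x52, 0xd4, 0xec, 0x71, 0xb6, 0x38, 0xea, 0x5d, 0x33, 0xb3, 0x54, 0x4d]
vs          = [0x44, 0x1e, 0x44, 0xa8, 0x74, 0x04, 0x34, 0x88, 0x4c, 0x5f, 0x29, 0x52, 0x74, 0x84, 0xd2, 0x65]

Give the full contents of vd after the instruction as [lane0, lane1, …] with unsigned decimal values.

vd = [68, 26, 0, 8, 0, 0, 0, 0, 0, 0, 0, 0, 0, 0, 0, 0]

lane count: 128 div 8 = 16
whilelt: lane j active iff 40+j < 44 → j < 4 → 4 active
  i=0: and(0x67,0x44) → 68
  i=1: and(0xfb,0x1e) → 26
  i=2: and(0x88,0x44) → 0
  i=3: and(0x5a,0xa8) → 8
  i=4: tail/zero → 0
  i=5: tail/zero → 0
  i=6: tail/zero → 0
  i=7: tail/zero → 0
  i=8: tail/zero → 0
  i=9: tail/zero → 0
  i=10: tail/zero → 0
  i=11: tail/zero → 0
  i=12: tail/zero → 0
  i=13: tail/zero → 0
  i=14: tail/zero → 0
  i=15: tail/zero → 0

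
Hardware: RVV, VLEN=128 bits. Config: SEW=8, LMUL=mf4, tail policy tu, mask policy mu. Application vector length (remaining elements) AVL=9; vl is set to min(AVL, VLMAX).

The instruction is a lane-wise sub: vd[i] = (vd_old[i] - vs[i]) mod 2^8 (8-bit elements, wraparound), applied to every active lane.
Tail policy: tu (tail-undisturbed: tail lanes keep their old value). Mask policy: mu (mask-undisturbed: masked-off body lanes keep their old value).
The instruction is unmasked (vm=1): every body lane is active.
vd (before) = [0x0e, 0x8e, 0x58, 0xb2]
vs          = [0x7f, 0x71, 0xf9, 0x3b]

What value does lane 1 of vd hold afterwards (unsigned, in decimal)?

lanes per group: 128·1/4/8 = 4
AVL=9 > VLMAX=4, so vl = 4
lane  0: sub(0x0e,0x7f) ⇒ 0x8f
lane  1: sub(0x8e,0x71) ⇒ 0x1d
lane  2: sub(0x58,0xf9) ⇒ 0x5f
lane  3: sub(0xb2,0x3b) ⇒ 0x77

vd[1] = 29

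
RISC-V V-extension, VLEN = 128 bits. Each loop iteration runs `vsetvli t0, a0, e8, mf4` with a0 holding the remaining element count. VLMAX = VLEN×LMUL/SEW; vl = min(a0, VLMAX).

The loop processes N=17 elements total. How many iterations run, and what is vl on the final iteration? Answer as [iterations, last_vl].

[iterations, last_vl] = [5, 1]

VLMAX = (128 × 1/4) / 8 = 4 lanes
N=17: ⌈17/4⌉ = 5 iters; last vl = 17 − 4×4 = 1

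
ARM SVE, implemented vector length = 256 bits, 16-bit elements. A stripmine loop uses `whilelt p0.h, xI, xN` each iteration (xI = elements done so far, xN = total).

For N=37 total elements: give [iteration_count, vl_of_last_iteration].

register lanes = 256/16 = 16
iterations = ceil(37/16) = 3; final-pass vl = 5

[iterations, last_vl] = [3, 5]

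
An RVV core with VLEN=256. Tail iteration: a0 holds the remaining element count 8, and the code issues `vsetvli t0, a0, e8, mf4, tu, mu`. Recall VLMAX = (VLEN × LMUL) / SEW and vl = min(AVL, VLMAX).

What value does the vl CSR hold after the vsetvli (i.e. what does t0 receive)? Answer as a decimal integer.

vl = 8

lanes per group: 256·1/4/8 = 8
vl ← min(8, 8) = 8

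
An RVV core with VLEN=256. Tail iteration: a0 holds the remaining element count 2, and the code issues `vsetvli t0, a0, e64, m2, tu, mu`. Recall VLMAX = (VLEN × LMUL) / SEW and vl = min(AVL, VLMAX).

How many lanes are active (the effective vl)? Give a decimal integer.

VLMAX = VLEN×LMUL/SEW = 256×2/64 = 8
AVL=2 ≤ VLMAX=8, so vl = 2

vl = 2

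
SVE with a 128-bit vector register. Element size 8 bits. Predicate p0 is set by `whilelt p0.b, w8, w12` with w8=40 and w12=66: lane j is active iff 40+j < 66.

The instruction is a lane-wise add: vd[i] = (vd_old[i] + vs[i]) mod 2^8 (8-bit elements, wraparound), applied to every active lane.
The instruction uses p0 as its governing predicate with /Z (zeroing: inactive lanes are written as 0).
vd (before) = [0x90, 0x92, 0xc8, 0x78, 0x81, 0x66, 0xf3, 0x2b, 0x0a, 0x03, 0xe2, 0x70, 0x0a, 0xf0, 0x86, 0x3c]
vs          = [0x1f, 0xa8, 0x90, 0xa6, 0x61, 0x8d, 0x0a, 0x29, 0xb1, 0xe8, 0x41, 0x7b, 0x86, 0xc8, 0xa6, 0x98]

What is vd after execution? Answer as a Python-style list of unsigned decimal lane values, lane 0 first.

lane count: 128 div 8 = 16
p0[j] = (40+j < 66); true for j=0..15 → 16 lanes set
[0] add(0x90,0x1f) = 0xaf
[1] add(0x92,0xa8) = 0x3a
[2] add(0xc8,0x90) = 0x58
[3] add(0x78,0xa6) = 0x1e
[4] add(0x81,0x61) = 0xe2
[5] add(0x66,0x8d) = 0xf3
[6] add(0xf3,0x0a) = 0xfd
[7] add(0x2b,0x29) = 0x54
[8] add(0x0a,0xb1) = 0xbb
[9] add(0x03,0xe8) = 0xeb
[10] add(0xe2,0x41) = 0x23
[11] add(0x70,0x7b) = 0xeb
[12] add(0x0a,0x86) = 0x90
[13] add(0xf0,0xc8) = 0xb8
[14] add(0x86,0xa6) = 0x2c
[15] add(0x3c,0x98) = 0xd4

vd = [175, 58, 88, 30, 226, 243, 253, 84, 187, 235, 35, 235, 144, 184, 44, 212]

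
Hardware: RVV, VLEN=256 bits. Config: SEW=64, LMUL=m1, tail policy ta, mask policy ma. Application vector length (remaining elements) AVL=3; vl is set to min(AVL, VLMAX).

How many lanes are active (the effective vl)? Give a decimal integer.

vl = 3

VLMAX = VLEN×LMUL/SEW = 256×1/64 = 4
AVL=3 ≤ VLMAX=4, so vl = 3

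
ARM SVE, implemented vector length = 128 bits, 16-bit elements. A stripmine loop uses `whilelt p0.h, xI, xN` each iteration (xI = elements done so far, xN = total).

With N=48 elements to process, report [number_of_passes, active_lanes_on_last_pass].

[iterations, last_vl] = [6, 8]

128-bit reg / 16-bit elem → 8 lanes
iterations = ceil(48/8) = 6; final-pass vl = 8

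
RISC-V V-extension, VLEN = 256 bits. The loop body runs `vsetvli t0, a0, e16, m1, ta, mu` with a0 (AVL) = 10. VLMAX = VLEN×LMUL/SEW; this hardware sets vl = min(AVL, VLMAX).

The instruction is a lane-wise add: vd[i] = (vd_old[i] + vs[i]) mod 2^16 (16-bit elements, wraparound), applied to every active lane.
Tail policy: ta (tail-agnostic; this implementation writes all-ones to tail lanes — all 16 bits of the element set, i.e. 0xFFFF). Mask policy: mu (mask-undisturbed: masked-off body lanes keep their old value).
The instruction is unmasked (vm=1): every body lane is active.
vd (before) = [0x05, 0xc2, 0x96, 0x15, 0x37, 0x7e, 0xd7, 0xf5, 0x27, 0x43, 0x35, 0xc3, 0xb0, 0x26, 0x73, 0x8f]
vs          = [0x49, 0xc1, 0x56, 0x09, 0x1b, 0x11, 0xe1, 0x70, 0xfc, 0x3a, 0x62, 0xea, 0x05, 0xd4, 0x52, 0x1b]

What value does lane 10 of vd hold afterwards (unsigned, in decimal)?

vd[10] = 65535

VLMAX = (256 × 1) / 16 = 16 lanes
vl ← min(10, 16) = 10
  i=0: add(0x05,0x49) → 78
  i=1: add(0xc2,0xc1) → 387
  i=2: add(0x96,0x56) → 236
  i=3: add(0x15,0x09) → 30
  i=4: add(0x37,0x1b) → 82
  i=5: add(0x7e,0x11) → 143
  i=6: add(0xd7,0xe1) → 440
  i=7: add(0xf5,0x70) → 357
  i=8: add(0x27,0xfc) → 291
  i=9: add(0x43,0x3a) → 125
  i=10: tail/ones → 65535
  i=11: tail/ones → 65535
  i=12: tail/ones → 65535
  i=13: tail/ones → 65535
  i=14: tail/ones → 65535
  i=15: tail/ones → 65535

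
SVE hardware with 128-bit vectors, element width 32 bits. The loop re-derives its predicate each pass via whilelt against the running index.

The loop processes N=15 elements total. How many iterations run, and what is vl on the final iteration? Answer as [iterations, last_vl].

[iterations, last_vl] = [4, 3]

lane count: 128 div 32 = 4
N=15: ⌈15/4⌉ = 4 iters; last vl = 15 − 3×4 = 3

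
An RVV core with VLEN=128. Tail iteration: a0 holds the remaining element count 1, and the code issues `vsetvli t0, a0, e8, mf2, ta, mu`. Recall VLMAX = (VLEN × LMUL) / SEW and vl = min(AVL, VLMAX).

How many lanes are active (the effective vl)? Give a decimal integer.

lanes per group: 128·1/2/8 = 8
vl ← min(1, 8) = 1

vl = 1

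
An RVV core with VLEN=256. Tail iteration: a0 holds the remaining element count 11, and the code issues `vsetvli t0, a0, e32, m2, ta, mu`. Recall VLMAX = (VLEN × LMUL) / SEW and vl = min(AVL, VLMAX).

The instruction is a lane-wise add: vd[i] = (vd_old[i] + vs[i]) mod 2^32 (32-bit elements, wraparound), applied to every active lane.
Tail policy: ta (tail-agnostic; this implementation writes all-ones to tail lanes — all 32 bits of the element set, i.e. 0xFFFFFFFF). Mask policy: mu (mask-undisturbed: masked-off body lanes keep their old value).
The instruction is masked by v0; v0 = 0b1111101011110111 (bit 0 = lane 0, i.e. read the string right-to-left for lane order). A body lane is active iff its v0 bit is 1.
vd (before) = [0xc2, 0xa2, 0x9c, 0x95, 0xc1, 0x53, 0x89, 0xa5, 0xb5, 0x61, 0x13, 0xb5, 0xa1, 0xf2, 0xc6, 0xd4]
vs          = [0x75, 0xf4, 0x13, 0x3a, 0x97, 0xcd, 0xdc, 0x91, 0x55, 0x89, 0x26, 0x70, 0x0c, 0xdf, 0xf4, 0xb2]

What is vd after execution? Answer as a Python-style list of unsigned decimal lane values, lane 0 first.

VLMAX = VLEN×LMUL/SEW = 256×2/32 = 16
AVL=11 ≤ VLMAX=16, so vl = 11
[0] add(0xc2,0x75) = 0x137
[1] add(0xa2,0xf4) = 0x196
[2] add(0x9c,0x13) = 0xaf
[3] mask-off/keep = 0x95
[4] add(0xc1,0x97) = 0x158
[5] add(0x53,0xcd) = 0x120
[6] add(0x89,0xdc) = 0x165
[7] add(0xa5,0x91) = 0x136
[8] mask-off/keep = 0xb5
[9] add(0x61,0x89) = 0xea
[10] mask-off/keep = 0x13
[11] tail/ones = 0xffffffff
[12] tail/ones = 0xffffffff
[13] tail/ones = 0xffffffff
[14] tail/ones = 0xffffffff
[15] tail/ones = 0xffffffff

vd = [311, 406, 175, 149, 344, 288, 357, 310, 181, 234, 19, 4294967295, 4294967295, 4294967295, 4294967295, 4294967295]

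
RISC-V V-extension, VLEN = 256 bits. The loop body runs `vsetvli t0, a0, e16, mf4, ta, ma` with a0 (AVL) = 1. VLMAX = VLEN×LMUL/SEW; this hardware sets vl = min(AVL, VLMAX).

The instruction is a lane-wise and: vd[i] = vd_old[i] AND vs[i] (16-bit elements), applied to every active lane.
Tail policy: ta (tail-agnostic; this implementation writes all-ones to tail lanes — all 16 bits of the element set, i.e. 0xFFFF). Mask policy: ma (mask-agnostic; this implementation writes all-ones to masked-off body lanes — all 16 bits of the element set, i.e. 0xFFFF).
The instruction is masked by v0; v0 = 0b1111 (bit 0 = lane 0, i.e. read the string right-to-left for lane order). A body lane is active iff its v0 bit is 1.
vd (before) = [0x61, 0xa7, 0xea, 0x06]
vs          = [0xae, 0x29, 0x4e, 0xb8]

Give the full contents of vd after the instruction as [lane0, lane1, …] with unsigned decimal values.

vd = [32, 65535, 65535, 65535]

VLMAX = (256 × 1/4) / 16 = 4 lanes
vl ← min(1, 4) = 1
vd[0] and(0x61,0xae) -> 0x20
vd[1] tail/ones -> 0xffff
vd[2] tail/ones -> 0xffff
vd[3] tail/ones -> 0xffff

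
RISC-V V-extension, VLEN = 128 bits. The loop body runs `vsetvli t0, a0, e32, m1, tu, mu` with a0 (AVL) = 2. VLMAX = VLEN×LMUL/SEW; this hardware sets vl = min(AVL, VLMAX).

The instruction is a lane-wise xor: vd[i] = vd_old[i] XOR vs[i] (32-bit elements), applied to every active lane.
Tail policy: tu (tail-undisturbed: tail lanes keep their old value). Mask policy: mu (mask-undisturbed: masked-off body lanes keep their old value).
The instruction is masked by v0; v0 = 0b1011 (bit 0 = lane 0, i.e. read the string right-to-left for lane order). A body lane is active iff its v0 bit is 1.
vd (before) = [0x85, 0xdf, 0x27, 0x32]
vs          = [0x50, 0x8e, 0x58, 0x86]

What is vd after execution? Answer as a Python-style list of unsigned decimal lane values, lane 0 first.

VLMAX = VLEN×LMUL/SEW = 128×1/32 = 4
vl ← min(2, 4) = 2
[0] xor(0x85,0x50) = 0xd5
[1] xor(0xdf,0x8e) = 0x51
[2] tail/keep = 0x27
[3] tail/keep = 0x32

vd = [213, 81, 39, 50]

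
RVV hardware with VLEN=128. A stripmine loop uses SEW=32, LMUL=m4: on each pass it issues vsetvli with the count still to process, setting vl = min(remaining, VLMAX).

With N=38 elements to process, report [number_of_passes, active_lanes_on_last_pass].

VLMAX = (128 × 4) / 32 = 16 lanes
iterations = ceil(38/16) = 3; final-pass vl = 6

[iterations, last_vl] = [3, 6]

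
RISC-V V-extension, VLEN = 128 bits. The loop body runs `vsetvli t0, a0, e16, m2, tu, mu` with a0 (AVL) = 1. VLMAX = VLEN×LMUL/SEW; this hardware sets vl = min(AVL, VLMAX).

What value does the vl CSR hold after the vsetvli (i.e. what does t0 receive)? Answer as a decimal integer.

lanes per group: 128·2/16 = 16
AVL=1 ≤ VLMAX=16, so vl = 1

vl = 1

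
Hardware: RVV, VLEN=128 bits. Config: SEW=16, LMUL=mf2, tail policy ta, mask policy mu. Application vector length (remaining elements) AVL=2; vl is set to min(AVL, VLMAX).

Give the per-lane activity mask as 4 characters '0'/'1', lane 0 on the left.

lanes per group: 128·1/2/16 = 4
AVL=2 ≤ VLMAX=4, so vl = 2
bits (lane 0 leftmost): 1100

predicate = 1100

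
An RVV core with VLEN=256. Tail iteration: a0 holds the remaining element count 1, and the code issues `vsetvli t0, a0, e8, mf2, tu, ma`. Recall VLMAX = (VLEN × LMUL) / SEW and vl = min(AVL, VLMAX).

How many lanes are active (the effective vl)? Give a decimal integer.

lanes per group: 256·1/2/8 = 16
AVL=1 ≤ VLMAX=16, so vl = 1

vl = 1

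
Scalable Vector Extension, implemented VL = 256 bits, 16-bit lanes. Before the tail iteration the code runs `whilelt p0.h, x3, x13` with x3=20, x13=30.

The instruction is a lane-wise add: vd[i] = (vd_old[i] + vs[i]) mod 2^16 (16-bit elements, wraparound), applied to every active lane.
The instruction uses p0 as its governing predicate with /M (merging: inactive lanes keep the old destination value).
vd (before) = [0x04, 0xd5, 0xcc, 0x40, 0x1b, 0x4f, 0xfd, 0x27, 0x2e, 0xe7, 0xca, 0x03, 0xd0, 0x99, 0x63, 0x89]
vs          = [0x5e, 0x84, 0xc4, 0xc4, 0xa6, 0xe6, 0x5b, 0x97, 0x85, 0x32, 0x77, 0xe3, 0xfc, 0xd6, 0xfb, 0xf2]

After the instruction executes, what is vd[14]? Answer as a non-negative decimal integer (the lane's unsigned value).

256-bit reg / 16-bit elem → 16 lanes
p0[j] = (20+j < 30); true for j=0..9 → 10 lanes set
lane  0: add(0x04,0x5e) ⇒ 0x62
lane  1: add(0xd5,0x84) ⇒ 0x159
lane  2: add(0xcc,0xc4) ⇒ 0x190
lane  3: add(0x40,0xc4) ⇒ 0x104
lane  4: add(0x1b,0xa6) ⇒ 0xc1
lane  5: add(0x4f,0xe6) ⇒ 0x135
lane  6: add(0xfd,0x5b) ⇒ 0x158
lane  7: add(0x27,0x97) ⇒ 0xbe
lane  8: add(0x2e,0x85) ⇒ 0xb3
lane  9: add(0xe7,0x32) ⇒ 0x119
lane 10: tail/keep ⇒ 0xca
lane 11: tail/keep ⇒ 0x03
lane 12: tail/keep ⇒ 0xd0
lane 13: tail/keep ⇒ 0x99
lane 14: tail/keep ⇒ 0x63
lane 15: tail/keep ⇒ 0x89

vd[14] = 99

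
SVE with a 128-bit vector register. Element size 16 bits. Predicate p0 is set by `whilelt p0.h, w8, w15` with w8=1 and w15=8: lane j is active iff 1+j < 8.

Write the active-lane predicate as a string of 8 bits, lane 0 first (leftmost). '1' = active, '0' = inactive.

predicate = 11111110

register lanes = 128/16 = 8
p0[j] = (1+j < 8); true for j=0..6 → 7 lanes set
bits (lane 0 leftmost): 11111110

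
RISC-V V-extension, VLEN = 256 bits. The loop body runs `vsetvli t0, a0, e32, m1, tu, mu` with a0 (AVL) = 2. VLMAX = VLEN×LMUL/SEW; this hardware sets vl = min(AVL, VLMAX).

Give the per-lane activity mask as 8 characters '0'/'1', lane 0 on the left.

lanes per group: 256·1/32 = 8
vl ← min(2, 8) = 2
bits (lane 0 leftmost): 11000000

predicate = 11000000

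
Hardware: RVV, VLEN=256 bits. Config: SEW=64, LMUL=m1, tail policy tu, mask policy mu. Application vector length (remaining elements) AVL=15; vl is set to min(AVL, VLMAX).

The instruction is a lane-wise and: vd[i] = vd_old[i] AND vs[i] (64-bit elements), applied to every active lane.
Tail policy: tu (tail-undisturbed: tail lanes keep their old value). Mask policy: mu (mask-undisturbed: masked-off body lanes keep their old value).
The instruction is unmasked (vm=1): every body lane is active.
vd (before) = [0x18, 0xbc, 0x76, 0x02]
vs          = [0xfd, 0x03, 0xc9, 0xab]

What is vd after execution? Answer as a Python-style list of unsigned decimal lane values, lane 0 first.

VLMAX = VLEN×LMUL/SEW = 256×1/64 = 4
vl ← min(15, 4) = 4
lane  0: and(0x18,0xfd) ⇒ 0x18
lane  1: and(0xbc,0x03) ⇒ 0x00
lane  2: and(0x76,0xc9) ⇒ 0x40
lane  3: and(0x02,0xab) ⇒ 0x02

vd = [24, 0, 64, 2]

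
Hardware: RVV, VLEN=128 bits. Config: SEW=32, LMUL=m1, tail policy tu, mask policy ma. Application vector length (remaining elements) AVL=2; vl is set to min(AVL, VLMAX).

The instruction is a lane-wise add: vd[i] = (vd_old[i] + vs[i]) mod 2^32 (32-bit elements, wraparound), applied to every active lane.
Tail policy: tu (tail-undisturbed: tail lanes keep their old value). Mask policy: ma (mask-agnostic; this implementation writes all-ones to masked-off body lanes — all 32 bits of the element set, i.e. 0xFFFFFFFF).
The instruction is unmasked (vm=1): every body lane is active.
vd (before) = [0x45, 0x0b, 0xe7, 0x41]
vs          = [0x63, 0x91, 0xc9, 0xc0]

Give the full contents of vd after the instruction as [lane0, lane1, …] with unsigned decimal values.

VLMAX = (128 × 1) / 32 = 4 lanes
AVL=2 ≤ VLMAX=4, so vl = 2
vd[0] add(0x45,0x63) -> 0xa8
vd[1] add(0x0b,0x91) -> 0x9c
vd[2] tail/keep -> 0xe7
vd[3] tail/keep -> 0x41

vd = [168, 156, 231, 65]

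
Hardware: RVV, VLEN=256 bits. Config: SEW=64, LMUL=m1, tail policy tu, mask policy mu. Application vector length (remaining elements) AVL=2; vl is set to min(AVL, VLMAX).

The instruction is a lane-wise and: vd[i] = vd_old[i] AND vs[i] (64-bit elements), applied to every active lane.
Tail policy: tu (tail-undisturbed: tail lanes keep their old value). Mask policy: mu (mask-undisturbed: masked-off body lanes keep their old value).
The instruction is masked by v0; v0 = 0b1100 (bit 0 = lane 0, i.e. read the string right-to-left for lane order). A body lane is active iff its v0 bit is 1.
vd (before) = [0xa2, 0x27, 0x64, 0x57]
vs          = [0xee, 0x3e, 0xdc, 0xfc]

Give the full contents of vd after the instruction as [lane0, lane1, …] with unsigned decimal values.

vd = [162, 39, 100, 87]

VLMAX = (256 × 1) / 64 = 4 lanes
AVL=2 ≤ VLMAX=4, so vl = 2
lane  0: mask-off/keep ⇒ 0xa2
lane  1: mask-off/keep ⇒ 0x27
lane  2: tail/keep ⇒ 0x64
lane  3: tail/keep ⇒ 0x57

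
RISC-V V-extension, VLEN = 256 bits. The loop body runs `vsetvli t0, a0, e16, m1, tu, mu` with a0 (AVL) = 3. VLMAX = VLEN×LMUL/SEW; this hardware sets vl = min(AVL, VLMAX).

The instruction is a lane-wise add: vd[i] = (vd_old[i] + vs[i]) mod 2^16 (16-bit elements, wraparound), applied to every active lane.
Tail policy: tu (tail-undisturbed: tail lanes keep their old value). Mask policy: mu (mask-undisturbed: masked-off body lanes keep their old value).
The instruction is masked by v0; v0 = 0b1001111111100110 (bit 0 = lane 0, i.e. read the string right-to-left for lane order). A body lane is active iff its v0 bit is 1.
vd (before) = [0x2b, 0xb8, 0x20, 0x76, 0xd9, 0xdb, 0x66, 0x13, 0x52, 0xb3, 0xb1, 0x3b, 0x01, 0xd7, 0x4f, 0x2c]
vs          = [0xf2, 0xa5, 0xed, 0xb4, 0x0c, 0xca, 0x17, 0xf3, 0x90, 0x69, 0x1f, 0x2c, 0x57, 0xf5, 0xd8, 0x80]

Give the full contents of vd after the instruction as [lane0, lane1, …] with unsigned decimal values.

vd = [43, 349, 269, 118, 217, 219, 102, 19, 82, 179, 177, 59, 1, 215, 79, 44]

lanes per group: 256·1/16 = 16
AVL=3 ≤ VLMAX=16, so vl = 3
lane  0: mask-off/keep ⇒ 0x2b
lane  1: add(0xb8,0xa5) ⇒ 0x15d
lane  2: add(0x20,0xed) ⇒ 0x10d
lane  3: tail/keep ⇒ 0x76
lane  4: tail/keep ⇒ 0xd9
lane  5: tail/keep ⇒ 0xdb
lane  6: tail/keep ⇒ 0x66
lane  7: tail/keep ⇒ 0x13
lane  8: tail/keep ⇒ 0x52
lane  9: tail/keep ⇒ 0xb3
lane 10: tail/keep ⇒ 0xb1
lane 11: tail/keep ⇒ 0x3b
lane 12: tail/keep ⇒ 0x01
lane 13: tail/keep ⇒ 0xd7
lane 14: tail/keep ⇒ 0x4f
lane 15: tail/keep ⇒ 0x2c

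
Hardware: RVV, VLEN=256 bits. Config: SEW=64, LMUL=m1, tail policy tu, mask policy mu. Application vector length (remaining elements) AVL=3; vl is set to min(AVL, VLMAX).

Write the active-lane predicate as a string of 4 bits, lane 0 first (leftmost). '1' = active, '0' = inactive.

predicate = 1110

lanes per group: 256·1/64 = 4
vl ← min(3, 4) = 3
bits (lane 0 leftmost): 1110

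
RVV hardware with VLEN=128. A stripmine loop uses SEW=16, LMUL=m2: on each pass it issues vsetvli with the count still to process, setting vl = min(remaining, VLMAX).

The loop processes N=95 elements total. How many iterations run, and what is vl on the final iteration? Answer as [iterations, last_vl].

lanes per group: 128·2/16 = 16
95 elements at 16/iter → 6 passes, remainder 15 on the last

[iterations, last_vl] = [6, 15]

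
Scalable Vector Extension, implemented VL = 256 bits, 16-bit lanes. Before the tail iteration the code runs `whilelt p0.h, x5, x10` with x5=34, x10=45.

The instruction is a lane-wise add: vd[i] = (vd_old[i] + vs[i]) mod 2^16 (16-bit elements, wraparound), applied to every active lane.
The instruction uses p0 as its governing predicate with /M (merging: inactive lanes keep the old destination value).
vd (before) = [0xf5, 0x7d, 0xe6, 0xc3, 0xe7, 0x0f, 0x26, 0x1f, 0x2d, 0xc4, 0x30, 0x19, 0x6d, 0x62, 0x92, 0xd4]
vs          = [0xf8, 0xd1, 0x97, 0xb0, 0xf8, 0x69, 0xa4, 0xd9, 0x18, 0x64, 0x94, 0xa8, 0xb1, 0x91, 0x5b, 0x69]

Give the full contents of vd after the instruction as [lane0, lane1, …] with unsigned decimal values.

register lanes = 256/16 = 16
p0[j] = (34+j < 45); true for j=0..10 → 11 lanes set
lane  0: add(0xf5,0xf8) ⇒ 0x1ed
lane  1: add(0x7d,0xd1) ⇒ 0x14e
lane  2: add(0xe6,0x97) ⇒ 0x17d
lane  3: add(0xc3,0xb0) ⇒ 0x173
lane  4: add(0xe7,0xf8) ⇒ 0x1df
lane  5: add(0x0f,0x69) ⇒ 0x78
lane  6: add(0x26,0xa4) ⇒ 0xca
lane  7: add(0x1f,0xd9) ⇒ 0xf8
lane  8: add(0x2d,0x18) ⇒ 0x45
lane  9: add(0xc4,0x64) ⇒ 0x128
lane 10: add(0x30,0x94) ⇒ 0xc4
lane 11: tail/keep ⇒ 0x19
lane 12: tail/keep ⇒ 0x6d
lane 13: tail/keep ⇒ 0x62
lane 14: tail/keep ⇒ 0x92
lane 15: tail/keep ⇒ 0xd4

vd = [493, 334, 381, 371, 479, 120, 202, 248, 69, 296, 196, 25, 109, 98, 146, 212]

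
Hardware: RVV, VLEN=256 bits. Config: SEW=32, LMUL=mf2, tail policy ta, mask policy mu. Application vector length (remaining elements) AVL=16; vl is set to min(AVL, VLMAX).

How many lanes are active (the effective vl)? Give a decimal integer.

vl = 4

lanes per group: 256·1/2/32 = 4
AVL=16 > VLMAX=4, so vl = 4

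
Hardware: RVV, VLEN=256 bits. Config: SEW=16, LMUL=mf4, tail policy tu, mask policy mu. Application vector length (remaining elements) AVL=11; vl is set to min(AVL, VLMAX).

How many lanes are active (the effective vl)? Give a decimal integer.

VLMAX = VLEN×LMUL/SEW = 256×1/4/16 = 4
AVL=11 > VLMAX=4, so vl = 4

vl = 4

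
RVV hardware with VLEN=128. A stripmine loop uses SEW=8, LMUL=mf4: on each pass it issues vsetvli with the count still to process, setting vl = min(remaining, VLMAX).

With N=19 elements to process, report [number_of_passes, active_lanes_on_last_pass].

VLMAX = (128 × 1/4) / 8 = 4 lanes
19 elements at 4/iter → 5 passes, remainder 3 on the last

[iterations, last_vl] = [5, 3]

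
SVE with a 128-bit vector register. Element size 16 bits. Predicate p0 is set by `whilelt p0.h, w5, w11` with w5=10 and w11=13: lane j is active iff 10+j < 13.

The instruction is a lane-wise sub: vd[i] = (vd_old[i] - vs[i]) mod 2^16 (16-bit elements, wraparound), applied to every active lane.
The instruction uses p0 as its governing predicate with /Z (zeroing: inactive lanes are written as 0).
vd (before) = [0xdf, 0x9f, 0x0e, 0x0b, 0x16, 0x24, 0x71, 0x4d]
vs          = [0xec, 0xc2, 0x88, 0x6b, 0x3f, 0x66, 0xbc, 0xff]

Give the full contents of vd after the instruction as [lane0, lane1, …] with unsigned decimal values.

vd = [65523, 65501, 65414, 0, 0, 0, 0, 0]

lane count: 128 div 16 = 8
whilelt: lane j active iff 10+j < 13 → j < 3 → 3 active
  i=0: sub(0xdf,0xec) → 65523
  i=1: sub(0x9f,0xc2) → 65501
  i=2: sub(0x0e,0x88) → 65414
  i=3: tail/zero → 0
  i=4: tail/zero → 0
  i=5: tail/zero → 0
  i=6: tail/zero → 0
  i=7: tail/zero → 0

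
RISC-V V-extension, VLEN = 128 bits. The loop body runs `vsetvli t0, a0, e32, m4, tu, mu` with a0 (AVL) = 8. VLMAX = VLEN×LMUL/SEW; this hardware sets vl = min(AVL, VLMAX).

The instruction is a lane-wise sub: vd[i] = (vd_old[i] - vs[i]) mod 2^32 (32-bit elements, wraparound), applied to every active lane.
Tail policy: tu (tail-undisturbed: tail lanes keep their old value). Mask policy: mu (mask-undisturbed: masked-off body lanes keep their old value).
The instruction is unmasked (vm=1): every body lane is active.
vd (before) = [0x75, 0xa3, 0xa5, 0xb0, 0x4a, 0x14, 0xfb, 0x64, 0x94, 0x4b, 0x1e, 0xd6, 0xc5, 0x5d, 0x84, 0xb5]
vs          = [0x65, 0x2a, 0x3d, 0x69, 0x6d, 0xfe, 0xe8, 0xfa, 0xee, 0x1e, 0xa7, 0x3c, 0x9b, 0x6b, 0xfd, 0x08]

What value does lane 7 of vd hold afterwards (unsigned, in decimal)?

lanes per group: 128·4/32 = 16
AVL=8 ≤ VLMAX=16, so vl = 8
vd[0] sub(0x75,0x65) -> 0x10
vd[1] sub(0xa3,0x2a) -> 0x79
vd[2] sub(0xa5,0x3d) -> 0x68
vd[3] sub(0xb0,0x69) -> 0x47
vd[4] sub(0x4a,0x6d) -> 0xffffffdd
vd[5] sub(0x14,0xfe) -> 0xffffff16
vd[6] sub(0xfb,0xe8) -> 0x13
vd[7] sub(0x64,0xfa) -> 0xffffff6a
vd[8] tail/keep -> 0x94
vd[9] tail/keep -> 0x4b
vd[10] tail/keep -> 0x1e
vd[11] tail/keep -> 0xd6
vd[12] tail/keep -> 0xc5
vd[13] tail/keep -> 0x5d
vd[14] tail/keep -> 0x84
vd[15] tail/keep -> 0xb5

vd[7] = 4294967146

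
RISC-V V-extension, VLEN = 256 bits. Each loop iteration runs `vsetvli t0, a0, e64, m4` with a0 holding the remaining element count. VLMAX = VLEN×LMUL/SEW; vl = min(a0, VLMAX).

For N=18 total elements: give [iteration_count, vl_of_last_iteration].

VLMAX = VLEN×LMUL/SEW = 256×4/64 = 16
iterations = ceil(18/16) = 2; final-pass vl = 2

[iterations, last_vl] = [2, 2]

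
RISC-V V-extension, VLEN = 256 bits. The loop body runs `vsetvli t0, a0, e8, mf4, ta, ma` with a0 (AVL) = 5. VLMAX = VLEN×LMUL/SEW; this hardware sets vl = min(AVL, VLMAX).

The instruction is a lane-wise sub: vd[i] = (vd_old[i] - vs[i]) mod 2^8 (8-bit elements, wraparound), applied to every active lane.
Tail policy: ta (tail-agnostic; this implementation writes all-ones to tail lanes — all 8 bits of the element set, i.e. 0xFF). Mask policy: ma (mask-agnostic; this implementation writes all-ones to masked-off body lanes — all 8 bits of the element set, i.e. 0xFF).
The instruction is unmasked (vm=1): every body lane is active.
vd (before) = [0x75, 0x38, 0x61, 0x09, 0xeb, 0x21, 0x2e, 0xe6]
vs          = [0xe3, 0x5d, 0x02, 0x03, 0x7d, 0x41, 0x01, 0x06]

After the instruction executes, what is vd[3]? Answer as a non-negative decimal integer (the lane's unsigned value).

VLMAX = VLEN×LMUL/SEW = 256×1/4/8 = 8
vl = min(AVL, VLMAX) = min(5, 8) = 5
  i=0: sub(0x75,0xe3) → 146
  i=1: sub(0x38,0x5d) → 219
  i=2: sub(0x61,0x02) → 95
  i=3: sub(0x09,0x03) → 6
  i=4: sub(0xeb,0x7d) → 110
  i=5: tail/ones → 255
  i=6: tail/ones → 255
  i=7: tail/ones → 255

vd[3] = 6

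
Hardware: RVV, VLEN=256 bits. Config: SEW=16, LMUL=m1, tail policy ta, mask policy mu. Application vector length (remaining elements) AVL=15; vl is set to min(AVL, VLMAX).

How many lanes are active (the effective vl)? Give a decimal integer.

vl = 15

VLMAX = (256 × 1) / 16 = 16 lanes
vl ← min(15, 16) = 15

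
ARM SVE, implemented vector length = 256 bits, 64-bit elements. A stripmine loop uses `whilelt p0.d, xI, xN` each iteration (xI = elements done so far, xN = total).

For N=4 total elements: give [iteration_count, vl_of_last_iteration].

[iterations, last_vl] = [1, 4]

256-bit reg / 64-bit elem → 4 lanes
4 elements at 4/iter → 1 passes, remainder 4 on the last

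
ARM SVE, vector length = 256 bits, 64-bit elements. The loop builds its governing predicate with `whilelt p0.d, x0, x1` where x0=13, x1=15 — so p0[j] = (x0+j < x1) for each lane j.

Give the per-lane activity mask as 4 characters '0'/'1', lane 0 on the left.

predicate = 1100

lane count: 256 div 64 = 4
whilelt: lane j active iff 13+j < 15 → j < 2 → 2 active
bits (lane 0 leftmost): 1100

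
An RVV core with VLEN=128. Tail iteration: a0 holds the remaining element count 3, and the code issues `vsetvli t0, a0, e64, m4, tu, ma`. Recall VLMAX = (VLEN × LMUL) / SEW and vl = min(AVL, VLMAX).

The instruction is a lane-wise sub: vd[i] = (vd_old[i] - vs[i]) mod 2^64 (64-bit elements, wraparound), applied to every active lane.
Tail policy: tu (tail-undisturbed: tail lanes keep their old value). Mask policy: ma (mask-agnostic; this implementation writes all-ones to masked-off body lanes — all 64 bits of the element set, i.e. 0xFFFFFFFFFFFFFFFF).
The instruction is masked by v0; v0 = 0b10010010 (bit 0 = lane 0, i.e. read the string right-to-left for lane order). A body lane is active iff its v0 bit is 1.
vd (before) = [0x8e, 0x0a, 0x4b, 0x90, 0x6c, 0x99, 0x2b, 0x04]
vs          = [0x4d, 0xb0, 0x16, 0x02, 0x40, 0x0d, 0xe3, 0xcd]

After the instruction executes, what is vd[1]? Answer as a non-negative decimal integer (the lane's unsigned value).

lanes per group: 128·4/64 = 8
vl = min(AVL, VLMAX) = min(3, 8) = 3
vd[0] mask-off/ones -> 0xffffffffffffffff
vd[1] sub(0x0a,0xb0) -> 0xffffffffffffff5a
vd[2] mask-off/ones -> 0xffffffffffffffff
vd[3] tail/keep -> 0x90
vd[4] tail/keep -> 0x6c
vd[5] tail/keep -> 0x99
vd[6] tail/keep -> 0x2b
vd[7] tail/keep -> 0x04

vd[1] = 18446744073709551450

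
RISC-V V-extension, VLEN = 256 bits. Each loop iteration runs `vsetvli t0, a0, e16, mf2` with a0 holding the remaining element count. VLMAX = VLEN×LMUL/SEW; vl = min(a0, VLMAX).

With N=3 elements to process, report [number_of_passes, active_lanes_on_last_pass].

lanes per group: 256·1/2/16 = 8
3 elements at 8/iter → 1 passes, remainder 3 on the last

[iterations, last_vl] = [1, 3]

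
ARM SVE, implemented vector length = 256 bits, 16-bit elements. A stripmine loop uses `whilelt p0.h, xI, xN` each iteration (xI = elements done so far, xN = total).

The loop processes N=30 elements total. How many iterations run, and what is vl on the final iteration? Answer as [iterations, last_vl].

[iterations, last_vl] = [2, 14]

256-bit reg / 16-bit elem → 16 lanes
iterations = ceil(30/16) = 2; final-pass vl = 14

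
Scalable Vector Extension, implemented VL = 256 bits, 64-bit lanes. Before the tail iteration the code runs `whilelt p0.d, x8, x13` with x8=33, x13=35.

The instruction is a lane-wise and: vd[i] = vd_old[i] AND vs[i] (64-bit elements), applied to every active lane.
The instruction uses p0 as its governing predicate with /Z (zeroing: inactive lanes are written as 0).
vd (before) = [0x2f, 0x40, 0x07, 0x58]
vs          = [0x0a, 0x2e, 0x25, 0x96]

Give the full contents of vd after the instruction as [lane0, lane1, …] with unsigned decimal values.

lane count: 256 div 64 = 4
p0[j] = (33+j < 35); true for j=0..1 → 2 lanes set
vd[0] and(0x2f,0x0a) -> 0x0a
vd[1] and(0x40,0x2e) -> 0x00
vd[2] tail/zero -> 0x00
vd[3] tail/zero -> 0x00

vd = [10, 0, 0, 0]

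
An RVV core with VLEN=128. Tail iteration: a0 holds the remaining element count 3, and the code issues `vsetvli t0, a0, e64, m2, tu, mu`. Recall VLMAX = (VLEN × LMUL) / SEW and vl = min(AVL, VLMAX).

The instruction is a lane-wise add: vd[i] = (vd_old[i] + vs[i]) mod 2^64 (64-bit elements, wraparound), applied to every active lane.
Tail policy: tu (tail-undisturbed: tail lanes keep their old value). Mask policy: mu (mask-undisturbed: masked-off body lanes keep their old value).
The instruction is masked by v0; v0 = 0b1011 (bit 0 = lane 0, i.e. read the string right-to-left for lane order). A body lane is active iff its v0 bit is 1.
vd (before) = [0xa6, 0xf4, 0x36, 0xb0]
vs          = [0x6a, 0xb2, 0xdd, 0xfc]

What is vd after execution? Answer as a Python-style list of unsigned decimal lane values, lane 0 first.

vd = [272, 422, 54, 176]

VLMAX = (128 × 2) / 64 = 4 lanes
vl = min(AVL, VLMAX) = min(3, 4) = 3
vd[0] add(0xa6,0x6a) -> 0x110
vd[1] add(0xf4,0xb2) -> 0x1a6
vd[2] mask-off/keep -> 0x36
vd[3] tail/keep -> 0xb0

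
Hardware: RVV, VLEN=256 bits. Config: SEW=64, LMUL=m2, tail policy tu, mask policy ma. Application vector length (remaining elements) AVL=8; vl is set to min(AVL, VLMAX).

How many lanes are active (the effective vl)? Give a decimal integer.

VLMAX = (256 × 2) / 64 = 8 lanes
vl ← min(8, 8) = 8

vl = 8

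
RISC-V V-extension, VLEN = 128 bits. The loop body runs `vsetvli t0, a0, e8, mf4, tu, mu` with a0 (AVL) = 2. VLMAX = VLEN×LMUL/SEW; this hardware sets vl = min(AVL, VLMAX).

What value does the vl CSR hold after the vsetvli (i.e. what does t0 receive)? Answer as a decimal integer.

VLMAX = (128 × 1/4) / 8 = 4 lanes
AVL=2 ≤ VLMAX=4, so vl = 2

vl = 2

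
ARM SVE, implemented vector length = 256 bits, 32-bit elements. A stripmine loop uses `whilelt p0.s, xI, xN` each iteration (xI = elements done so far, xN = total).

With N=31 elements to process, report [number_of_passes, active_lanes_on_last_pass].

register lanes = 256/32 = 8
iterations = ceil(31/8) = 4; final-pass vl = 7

[iterations, last_vl] = [4, 7]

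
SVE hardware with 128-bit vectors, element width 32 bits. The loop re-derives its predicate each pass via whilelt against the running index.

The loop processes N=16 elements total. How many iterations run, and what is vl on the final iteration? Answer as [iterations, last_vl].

128-bit reg / 32-bit elem → 4 lanes
16 elements at 4/iter → 4 passes, remainder 4 on the last

[iterations, last_vl] = [4, 4]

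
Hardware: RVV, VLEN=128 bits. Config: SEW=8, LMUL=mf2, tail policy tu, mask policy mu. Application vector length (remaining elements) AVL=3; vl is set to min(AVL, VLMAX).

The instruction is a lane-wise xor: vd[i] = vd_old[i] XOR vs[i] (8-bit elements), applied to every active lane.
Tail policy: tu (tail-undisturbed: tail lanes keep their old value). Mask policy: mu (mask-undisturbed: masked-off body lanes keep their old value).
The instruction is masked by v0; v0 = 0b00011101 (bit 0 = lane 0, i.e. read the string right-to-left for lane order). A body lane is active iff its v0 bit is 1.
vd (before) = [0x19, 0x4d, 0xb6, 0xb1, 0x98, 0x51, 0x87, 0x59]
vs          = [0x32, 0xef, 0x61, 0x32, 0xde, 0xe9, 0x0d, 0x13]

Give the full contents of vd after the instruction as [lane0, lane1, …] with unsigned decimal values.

vd = [43, 77, 215, 177, 152, 81, 135, 89]

lanes per group: 128·1/2/8 = 8
vl ← min(3, 8) = 3
lane  0: xor(0x19,0x32) ⇒ 0x2b
lane  1: mask-off/keep ⇒ 0x4d
lane  2: xor(0xb6,0x61) ⇒ 0xd7
lane  3: tail/keep ⇒ 0xb1
lane  4: tail/keep ⇒ 0x98
lane  5: tail/keep ⇒ 0x51
lane  6: tail/keep ⇒ 0x87
lane  7: tail/keep ⇒ 0x59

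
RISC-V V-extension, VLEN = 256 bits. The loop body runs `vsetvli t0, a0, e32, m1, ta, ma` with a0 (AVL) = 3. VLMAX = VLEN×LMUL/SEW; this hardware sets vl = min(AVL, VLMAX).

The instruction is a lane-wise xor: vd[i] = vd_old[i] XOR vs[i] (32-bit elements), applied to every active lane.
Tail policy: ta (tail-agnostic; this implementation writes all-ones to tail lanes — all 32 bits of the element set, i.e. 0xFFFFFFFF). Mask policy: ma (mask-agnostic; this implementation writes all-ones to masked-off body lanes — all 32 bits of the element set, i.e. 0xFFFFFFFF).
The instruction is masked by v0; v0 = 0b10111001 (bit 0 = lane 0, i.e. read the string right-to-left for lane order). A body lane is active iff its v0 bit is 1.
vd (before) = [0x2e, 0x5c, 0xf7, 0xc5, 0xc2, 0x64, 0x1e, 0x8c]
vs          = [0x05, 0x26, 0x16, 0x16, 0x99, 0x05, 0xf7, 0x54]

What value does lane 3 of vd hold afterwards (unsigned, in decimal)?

lanes per group: 256·1/32 = 8
vl ← min(3, 8) = 3
  i=0: xor(0x2e,0x05) → 43
  i=1: mask-off/ones → 4294967295
  i=2: mask-off/ones → 4294967295
  i=3: tail/ones → 4294967295
  i=4: tail/ones → 4294967295
  i=5: tail/ones → 4294967295
  i=6: tail/ones → 4294967295
  i=7: tail/ones → 4294967295

vd[3] = 4294967295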